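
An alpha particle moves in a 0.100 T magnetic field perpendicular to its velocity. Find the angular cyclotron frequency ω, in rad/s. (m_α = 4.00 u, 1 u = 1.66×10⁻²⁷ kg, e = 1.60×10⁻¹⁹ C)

ω = qB/m = (2×1.60×10^-19)(0.100) / (6.64×10^-27) = 4.82×10^6 rad/s.

ω ≈ 4.82×10^6 rad/s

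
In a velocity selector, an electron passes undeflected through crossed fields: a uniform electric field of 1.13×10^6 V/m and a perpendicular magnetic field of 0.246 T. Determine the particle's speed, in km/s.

For zero net force, qE = qvB, so v = E/B.
v = (1.13×10^6) / (0.246) = 4.59×10^6 m/s.

v ≈ 4590 km/s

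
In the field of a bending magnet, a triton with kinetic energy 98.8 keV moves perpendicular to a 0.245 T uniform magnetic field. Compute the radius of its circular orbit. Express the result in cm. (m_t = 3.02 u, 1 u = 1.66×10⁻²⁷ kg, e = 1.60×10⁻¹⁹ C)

r ≈ 32.1 cm

Convert the energy: K = 98.8 keV = 1.58×10^-14 J.
v = √(2K/m) = √(2·1.58×10^-14/5.01×10^-27) = 2.51×10^6 m/s.
r = mv/(qB) = (5.01×10^-27)(2.51×10^6) / [(1×1.60×10^-19)(0.245)] = 0.321 m.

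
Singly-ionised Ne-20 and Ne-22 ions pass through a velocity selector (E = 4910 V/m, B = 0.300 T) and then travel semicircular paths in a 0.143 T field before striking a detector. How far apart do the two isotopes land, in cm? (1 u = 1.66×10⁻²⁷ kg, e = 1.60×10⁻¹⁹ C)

Δd ≈ 0.475 cm

Both emerge at v = E/B₁ = 1.64×10^4 m/s.
r = mv/(qB₂), so r₁ = 0.02375 m and r₂ = 0.02612 m, giving Δr = 2.37×10^-3 m.
After a semicircle each ion lands a diameter 2r from the entry slit, so the separation is 2Δr = 4.75×10^-3 m.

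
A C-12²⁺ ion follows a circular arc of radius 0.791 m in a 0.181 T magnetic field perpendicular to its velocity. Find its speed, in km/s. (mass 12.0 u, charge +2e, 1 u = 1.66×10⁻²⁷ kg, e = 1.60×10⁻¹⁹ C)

v ≈ 2300 km/s

From qvB = mv²/r, v = qBr/m.
v = (2×1.60×10^-19)(0.181)(0.791) / (1.99×10^-26) = 2.30×10^6 m/s.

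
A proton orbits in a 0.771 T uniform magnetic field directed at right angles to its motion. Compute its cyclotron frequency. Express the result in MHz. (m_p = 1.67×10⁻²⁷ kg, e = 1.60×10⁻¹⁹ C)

f = qB/(2πm) = (1×1.60×10^-19)(0.771) / [2π(1.67×10^-27)] = 1.18×10^7 Hz.

f ≈ 11.8 MHz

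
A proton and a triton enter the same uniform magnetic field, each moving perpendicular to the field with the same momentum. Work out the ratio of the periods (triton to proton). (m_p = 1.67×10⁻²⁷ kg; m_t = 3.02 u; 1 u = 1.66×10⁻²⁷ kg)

ratio ≈ 3.00

T = 2πm/(qB) is independent of speed, so T₂/T₁ = (m₂/q₂)/(m₁/q₁).
T_{triton}/T_{proton} = (5.01×10^-27/1e) / (1.67×10^-27/1e) = 3.00.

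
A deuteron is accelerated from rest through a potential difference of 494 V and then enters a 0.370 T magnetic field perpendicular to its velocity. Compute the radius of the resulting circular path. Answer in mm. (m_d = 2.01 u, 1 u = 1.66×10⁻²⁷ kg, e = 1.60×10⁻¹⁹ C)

The kinetic energy gained is K = qV = (1×1.60×10^-19)(494) = 7.90×10^-17 J.
v = √(2K/m) = 2.18×10^5 m/s.
r = mv/(qB) = (3.34×10^-27)(2.18×10^5) / [(1×1.60×10^-19)(0.370)] = 0.0123 m.

r ≈ 12.3 mm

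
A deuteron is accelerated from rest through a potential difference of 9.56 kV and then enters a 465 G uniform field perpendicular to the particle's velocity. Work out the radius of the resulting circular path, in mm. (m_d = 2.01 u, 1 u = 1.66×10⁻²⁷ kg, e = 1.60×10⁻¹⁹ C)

r ≈ 429 mm

The kinetic energy gained is K = qV = (1×1.60×10^-19)(9560) = 1.53×10^-15 J.
v = √(2K/m) = 9.58×10^5 m/s.
r = mv/(qB) = (3.34×10^-27)(9.58×10^5) / [(1×1.60×10^-19)(0.0465)] = 0.429 m.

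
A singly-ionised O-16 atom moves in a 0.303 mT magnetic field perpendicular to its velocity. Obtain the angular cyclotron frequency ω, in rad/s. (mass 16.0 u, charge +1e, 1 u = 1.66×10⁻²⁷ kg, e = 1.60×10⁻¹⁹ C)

ω = qB/m = (1×1.60×10^-19)(3.03×10^-4) / (2.66×10^-26) = 1830 rad/s.

ω ≈ 1830 rad/s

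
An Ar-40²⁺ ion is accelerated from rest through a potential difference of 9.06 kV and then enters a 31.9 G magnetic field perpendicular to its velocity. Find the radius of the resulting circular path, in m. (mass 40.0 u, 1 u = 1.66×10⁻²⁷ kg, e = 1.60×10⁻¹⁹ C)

r ≈ 19.2 m

The kinetic energy gained is K = qV = (2×1.60×10^-19)(9060) = 2.90×10^-15 J.
v = √(2K/m) = 2.96×10^5 m/s.
r = mv/(qB) = (6.64×10^-26)(2.96×10^5) / [(2×1.60×10^-19)(3.19×10^-3)] = 19.2 m.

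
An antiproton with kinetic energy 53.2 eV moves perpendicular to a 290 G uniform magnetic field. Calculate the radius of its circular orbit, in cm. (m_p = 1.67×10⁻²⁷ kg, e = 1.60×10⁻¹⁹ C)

r ≈ 3.63 cm

Convert the energy: K = 53.2 eV = 8.51×10^-18 J.
v = √(2K/m) = √(2·8.51×10^-18/1.67×10^-27) = 1.01×10^5 m/s.
r = mv/(qB) = (1.67×10^-27)(1.01×10^5) / [(1×1.60×10^-19)(0.0290)] = 0.0363 m.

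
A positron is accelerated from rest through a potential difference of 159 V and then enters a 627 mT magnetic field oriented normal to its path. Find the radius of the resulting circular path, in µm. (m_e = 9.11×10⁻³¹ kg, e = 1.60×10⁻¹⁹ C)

r ≈ 67.9 µm

The kinetic energy gained is K = qV = (1×1.60×10^-19)(159) = 2.54×10^-17 J.
v = √(2K/m) = 7.47×10^6 m/s.
r = mv/(qB) = (9.11×10^-31)(7.47×10^6) / [(1×1.60×10^-19)(0.627)] = 6.79×10^-5 m.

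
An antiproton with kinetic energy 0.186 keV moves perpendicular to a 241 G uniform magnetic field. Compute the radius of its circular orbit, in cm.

r ≈ 8.18 cm

Convert the energy: K = 0.186 keV = 2.98×10^-17 J.
v = √(2K/m) = √(2·2.98×10^-17/1.67×10^-27) = 1.89×10^5 m/s.
r = mv/(qB) = (1.67×10^-27)(1.89×10^5) / [(1×1.60×10^-19)(0.0241)] = 0.0818 m.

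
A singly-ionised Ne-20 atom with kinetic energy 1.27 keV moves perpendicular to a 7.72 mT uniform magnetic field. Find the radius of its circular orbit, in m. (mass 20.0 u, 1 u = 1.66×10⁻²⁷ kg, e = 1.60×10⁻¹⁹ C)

Convert the energy: K = 1.27 keV = 2.03×10^-16 J.
v = √(2K/m) = √(2·2.03×10^-16/3.32×10^-26) = 1.11×10^5 m/s.
r = mv/(qB) = (3.32×10^-26)(1.11×10^5) / [(1×1.60×10^-19)(7.72×10^-3)] = 2.97 m.

r ≈ 2.97 m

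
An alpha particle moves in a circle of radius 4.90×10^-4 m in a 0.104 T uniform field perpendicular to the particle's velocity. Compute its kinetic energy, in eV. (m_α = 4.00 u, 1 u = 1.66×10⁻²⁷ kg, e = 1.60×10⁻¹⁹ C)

v = qBr/m = (2×1.60×10^-19)(0.104)(4.90×10^-4) / (6.64×10^-27) = 2460 m/s.
K = ½mv² = 0.5·(6.64×10^-27)·(2460)² = 2.00×10^-20 J = 0.125 eV.

K ≈ 0.125 eV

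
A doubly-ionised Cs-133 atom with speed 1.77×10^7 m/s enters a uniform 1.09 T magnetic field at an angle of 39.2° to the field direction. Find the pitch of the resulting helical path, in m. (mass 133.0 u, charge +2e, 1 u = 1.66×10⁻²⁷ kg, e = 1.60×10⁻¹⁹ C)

The velocity component along B is v∥ = v cos39.2° = 1.37×10^7 m/s.
The cyclotron period T = 2πm/(qB) = 3.98×10^-6 s is set by m, q, B alone.
Pitch = v∥·T = (1.37×10^7)(3.98×10^-6) = 54.6 m.

pitch ≈ 54.6 m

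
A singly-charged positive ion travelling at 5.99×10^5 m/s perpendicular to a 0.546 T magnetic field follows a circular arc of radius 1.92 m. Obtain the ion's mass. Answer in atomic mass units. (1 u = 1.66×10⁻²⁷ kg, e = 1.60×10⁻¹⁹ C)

qvB = mv²/r ⇒ m = qBr/v.
m = (1×1.60×10^-19)(0.546)(1.92) / (5.99×10^5) = 2.80×10^-25 kg = 169 u.

m ≈ 169 u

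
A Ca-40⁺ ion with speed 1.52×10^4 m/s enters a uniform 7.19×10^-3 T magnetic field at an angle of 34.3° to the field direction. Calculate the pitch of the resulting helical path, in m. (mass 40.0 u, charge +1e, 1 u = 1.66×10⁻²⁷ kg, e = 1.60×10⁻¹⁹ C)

pitch ≈ 4.55 m

The velocity component along B is v∥ = v cos34.3° = 1.26×10^4 m/s.
The cyclotron period T = 2πm/(qB) = 3.63×10^-4 s is set by m, q, B alone.
Pitch = v∥·T = (1.26×10^4)(3.63×10^-4) = 4.55 m.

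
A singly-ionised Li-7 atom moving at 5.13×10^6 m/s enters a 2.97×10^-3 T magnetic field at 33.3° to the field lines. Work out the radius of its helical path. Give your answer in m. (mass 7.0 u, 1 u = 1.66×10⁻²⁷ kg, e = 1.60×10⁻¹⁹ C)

Only the perpendicular component v⊥ = v sin33.3° = 2.82×10^6 m/s is bent by the field.
r = m v⊥ /(qB) = (1.16×10^-26)(2.82×10^6) / [(1×1.60×10^-19)(2.97×10^-3)] = 68.9 m.

r ≈ 68.9 m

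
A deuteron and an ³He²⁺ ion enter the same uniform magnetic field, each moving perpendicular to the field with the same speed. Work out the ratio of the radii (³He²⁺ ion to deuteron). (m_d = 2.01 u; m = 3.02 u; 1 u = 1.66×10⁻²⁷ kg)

ratio ≈ 0.751

r = mv/(qB) ⇒ at equal v, r ∝ m/q.
r_{³He²⁺ ion}/r_{deuteron} = 0.751.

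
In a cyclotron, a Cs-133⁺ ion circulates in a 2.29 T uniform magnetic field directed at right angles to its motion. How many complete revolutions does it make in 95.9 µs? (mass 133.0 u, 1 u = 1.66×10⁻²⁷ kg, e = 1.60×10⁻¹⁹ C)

T = 2πm/(qB) = 2π(2.2078×10^-25) / [(1×1.60×10^-19)(2.29)] = 3.7860×10^-6 s.
N = t/T = 9.59×10^-5 / 3.7860×10^-6 ≈ 25.33, so 25 complete revolutions.

N = 25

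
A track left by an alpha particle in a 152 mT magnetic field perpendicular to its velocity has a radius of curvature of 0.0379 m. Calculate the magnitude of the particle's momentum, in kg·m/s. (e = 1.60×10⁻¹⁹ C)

Since qvB = mv²/r, the momentum p = mv = qBr.
p = (2×1.60×10^-19)(0.152)(0.0379) = 1.84×10^-21 kg·m/s.

p ≈ 1.84×10^-21 kg·m/s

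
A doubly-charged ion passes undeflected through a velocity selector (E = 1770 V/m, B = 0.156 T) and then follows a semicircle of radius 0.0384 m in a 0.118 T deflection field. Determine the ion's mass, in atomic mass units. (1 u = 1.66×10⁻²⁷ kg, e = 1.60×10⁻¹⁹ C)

m ≈ 77.0 u

v = E/B₁ = 1.13×10^4 m/s.
From r = mv/(qB₂), m = qB₂r/v = (2×1.60×10^-19)(0.118)(0.0384) / (1.13×10^4) = 1.28×10^-25 kg.
In atomic mass units: m = 1.28×10^-25 / 1.66×10^-27 = 77.0 u.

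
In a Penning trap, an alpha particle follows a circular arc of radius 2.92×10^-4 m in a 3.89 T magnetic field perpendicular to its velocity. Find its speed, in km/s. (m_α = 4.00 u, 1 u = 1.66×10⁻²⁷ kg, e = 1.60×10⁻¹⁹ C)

v ≈ 54.7 km/s

From qvB = mv²/r, v = qBr/m.
v = (2×1.60×10^-19)(3.89)(2.92×10^-4) / (6.64×10^-27) = 5.47×10^4 m/s.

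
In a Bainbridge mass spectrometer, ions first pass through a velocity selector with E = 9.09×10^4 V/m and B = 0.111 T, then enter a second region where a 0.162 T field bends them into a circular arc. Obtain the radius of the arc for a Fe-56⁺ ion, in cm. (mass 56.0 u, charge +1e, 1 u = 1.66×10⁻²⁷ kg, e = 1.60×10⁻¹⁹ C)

r ≈ 294 cm

The selector passes v = E/B = 9.09×10^4/0.111 = 8.19×10^5 m/s.
In the deflection region, r = mv/(qB₂) = (9.30×10^-26)(8.19×10^5) / [(1×1.60×10^-19)(0.162)] = 2.94 m.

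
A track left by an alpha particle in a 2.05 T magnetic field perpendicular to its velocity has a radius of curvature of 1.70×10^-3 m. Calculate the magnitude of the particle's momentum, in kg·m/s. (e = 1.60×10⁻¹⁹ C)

p ≈ 1.12×10^-21 kg·m/s

Since qvB = mv²/r, the momentum p = mv = qBr.
p = (2×1.60×10^-19)(2.05)(1.70×10^-3) = 1.12×10^-21 kg·m/s.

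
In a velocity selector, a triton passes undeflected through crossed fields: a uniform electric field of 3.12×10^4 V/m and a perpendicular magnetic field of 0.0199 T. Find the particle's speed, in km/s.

v ≈ 1570 km/s

For zero net force, qE = qvB, so v = E/B.
v = (3.12×10^4) / (0.0199) = 1.57×10^6 m/s.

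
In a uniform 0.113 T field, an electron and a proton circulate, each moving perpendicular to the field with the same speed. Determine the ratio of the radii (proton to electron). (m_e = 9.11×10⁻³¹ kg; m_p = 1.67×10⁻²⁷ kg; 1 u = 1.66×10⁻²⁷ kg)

r = mv/(qB) ⇒ at equal v, r ∝ m/q.
r_{proton}/r_{electron} = 1830.

ratio ≈ 1830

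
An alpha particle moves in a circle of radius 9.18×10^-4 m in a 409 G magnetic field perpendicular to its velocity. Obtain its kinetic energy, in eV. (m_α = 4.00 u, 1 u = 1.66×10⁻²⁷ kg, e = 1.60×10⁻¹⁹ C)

v = qBr/m = (2×1.60×10^-19)(0.0409)(9.18×10^-4) / (6.64×10^-27) = 1810 m/s.
K = ½mv² = 0.5·(6.64×10^-27)·(1810)² = 1.09×10^-20 J = 0.0679 eV.

K ≈ 0.0679 eV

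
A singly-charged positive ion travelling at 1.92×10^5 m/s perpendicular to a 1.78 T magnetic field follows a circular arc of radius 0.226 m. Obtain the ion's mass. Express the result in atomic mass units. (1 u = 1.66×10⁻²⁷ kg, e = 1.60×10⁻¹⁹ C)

qvB = mv²/r ⇒ m = qBr/v.
m = (1×1.60×10^-19)(1.78)(0.226) / (1.92×10^5) = 3.35×10^-25 kg = 202 u.

m ≈ 202 u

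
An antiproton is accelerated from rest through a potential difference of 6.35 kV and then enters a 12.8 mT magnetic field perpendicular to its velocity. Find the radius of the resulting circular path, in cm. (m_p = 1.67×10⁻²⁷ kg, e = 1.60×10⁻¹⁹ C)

r ≈ 89.9 cm

The kinetic energy gained is K = qV = (1×1.60×10^-19)(6350) = 1.02×10^-15 J.
v = √(2K/m) = 1.10×10^6 m/s.
r = mv/(qB) = (1.67×10^-27)(1.10×10^6) / [(1×1.60×10^-19)(0.0128)] = 0.899 m.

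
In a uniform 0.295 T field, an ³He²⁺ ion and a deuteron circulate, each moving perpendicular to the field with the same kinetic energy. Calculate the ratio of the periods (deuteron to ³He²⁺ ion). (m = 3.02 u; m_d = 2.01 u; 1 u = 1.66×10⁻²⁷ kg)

ratio ≈ 1.33

T = 2πm/(qB) is independent of speed, so T₂/T₁ = (m₂/q₂)/(m₁/q₁).
T_{deuteron}/T_{³He²⁺ ion} = (3.34×10^-27/1e) / (5.01×10^-27/2e) = 1.33.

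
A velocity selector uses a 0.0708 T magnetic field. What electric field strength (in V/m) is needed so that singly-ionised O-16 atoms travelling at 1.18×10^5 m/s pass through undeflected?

E ≈ 8350 V/m

qE = qvB ⇒ E = vB = (1.18×10^5)(0.0708) = 8350 V/m.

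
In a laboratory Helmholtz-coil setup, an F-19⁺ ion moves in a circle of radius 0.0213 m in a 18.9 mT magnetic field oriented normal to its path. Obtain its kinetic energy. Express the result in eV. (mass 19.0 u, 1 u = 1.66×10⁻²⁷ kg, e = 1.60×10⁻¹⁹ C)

K ≈ 0.411 eV

v = qBr/m = (1×1.60×10^-19)(0.0189)(0.0213) / (3.15×10^-26) = 2040 m/s.
K = ½mv² = 0.5·(3.15×10^-26)·(2040)² = 6.58×10^-20 J = 0.411 eV.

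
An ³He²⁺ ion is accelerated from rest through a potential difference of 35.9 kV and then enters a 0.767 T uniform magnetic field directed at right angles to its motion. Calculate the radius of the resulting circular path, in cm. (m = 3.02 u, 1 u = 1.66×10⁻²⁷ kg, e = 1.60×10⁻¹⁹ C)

r ≈ 4.37 cm

The kinetic energy gained is K = qV = (2×1.60×10^-19)(3.59×10^4) = 1.15×10^-14 J.
v = √(2K/m) = 2.14×10^6 m/s.
r = mv/(qB) = (5.01×10^-27)(2.14×10^6) / [(2×1.60×10^-19)(0.767)] = 0.0437 m.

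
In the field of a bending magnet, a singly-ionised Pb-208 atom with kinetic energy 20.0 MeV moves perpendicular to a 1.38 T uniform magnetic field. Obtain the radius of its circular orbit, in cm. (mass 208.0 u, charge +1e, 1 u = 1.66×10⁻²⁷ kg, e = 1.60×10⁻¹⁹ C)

Convert the energy: K = 20.0 MeV = 3.20×10^-12 J.
v = √(2K/m) = √(2·3.20×10^-12/3.45×10^-25) = 4.31×10^6 m/s.
r = mv/(qB) = (3.45×10^-25)(4.31×10^6) / [(1×1.60×10^-19)(1.38)] = 6.73 m.

r ≈ 673 cm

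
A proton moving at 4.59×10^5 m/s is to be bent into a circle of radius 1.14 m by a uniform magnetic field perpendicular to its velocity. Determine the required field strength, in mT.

B ≈ 4.20 mT

qvB = mv²/r gives B = mv/(qr).
B = (1.67×10^-27)(4.59×10^5) / [(1×1.60×10^-19)(1.14)] = 4.20×10^-3 T.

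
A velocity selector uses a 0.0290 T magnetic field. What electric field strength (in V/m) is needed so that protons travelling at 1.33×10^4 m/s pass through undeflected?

E ≈ 386 V/m

qE = qvB ⇒ E = vB = (1.33×10^4)(0.0290) = 386 V/m.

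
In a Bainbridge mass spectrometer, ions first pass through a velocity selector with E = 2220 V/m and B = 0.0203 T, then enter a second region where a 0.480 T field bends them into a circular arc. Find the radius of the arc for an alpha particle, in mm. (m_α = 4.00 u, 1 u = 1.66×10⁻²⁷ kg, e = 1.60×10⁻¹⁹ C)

r ≈ 4.73 mm

The selector passes v = E/B = 2220/0.0203 = 1.09×10^5 m/s.
In the deflection region, r = mv/(qB₂) = (6.64×10^-27)(1.09×10^5) / [(2×1.60×10^-19)(0.480)] = 4.73×10^-3 m.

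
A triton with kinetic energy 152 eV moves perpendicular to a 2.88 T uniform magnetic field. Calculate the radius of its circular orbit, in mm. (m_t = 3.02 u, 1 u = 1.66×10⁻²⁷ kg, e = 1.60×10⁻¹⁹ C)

r ≈ 1.07 mm

Convert the energy: K = 152 eV = 2.43×10^-17 J.
v = √(2K/m) = √(2·2.43×10^-17/5.01×10^-27) = 9.85×10^4 m/s.
r = mv/(qB) = (5.01×10^-27)(9.85×10^4) / [(1×1.60×10^-19)(2.88)] = 1.07×10^-3 m.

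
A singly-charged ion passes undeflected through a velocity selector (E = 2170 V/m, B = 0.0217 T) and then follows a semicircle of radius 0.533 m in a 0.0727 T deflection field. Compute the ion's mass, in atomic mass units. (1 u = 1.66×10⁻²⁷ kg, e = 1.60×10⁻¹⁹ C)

v = E/B₁ = 1.00×10^5 m/s.
From r = mv/(qB₂), m = qB₂r/v = (1×1.60×10^-19)(0.0727)(0.533) / (1.00×10^5) = 6.20×10^-26 kg.
In atomic mass units: m = 6.20×10^-26 / 1.66×10^-27 = 37.3 u.

m ≈ 37.3 u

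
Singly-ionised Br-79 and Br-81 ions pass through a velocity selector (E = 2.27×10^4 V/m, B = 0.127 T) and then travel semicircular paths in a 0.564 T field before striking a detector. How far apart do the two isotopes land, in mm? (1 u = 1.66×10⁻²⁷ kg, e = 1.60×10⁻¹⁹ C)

Δd ≈ 13.2 mm

Both emerge at v = E/B₁ = 1.79×10^5 m/s.
r = mv/(qB₂), so r₁ = 0.25975 m and r₂ = 0.26633 m, giving Δr = 6.58×10^-3 m.
After a semicircle each ion lands a diameter 2r from the entry slit, so the separation is 2Δr = 0.0132 m.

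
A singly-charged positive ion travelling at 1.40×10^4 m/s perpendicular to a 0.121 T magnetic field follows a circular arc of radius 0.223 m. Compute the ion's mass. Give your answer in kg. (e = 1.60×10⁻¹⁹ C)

qvB = mv²/r ⇒ m = qBr/v.
m = (1×1.60×10^-19)(0.121)(0.223) / (1.40×10^4) = 3.08×10^-25 kg.

m ≈ 3.08×10^-25 kg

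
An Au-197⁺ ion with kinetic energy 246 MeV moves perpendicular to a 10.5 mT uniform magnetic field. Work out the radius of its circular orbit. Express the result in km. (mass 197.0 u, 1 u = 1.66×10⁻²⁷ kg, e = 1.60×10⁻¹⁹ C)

Convert the energy: K = 246 MeV = 3.94×10^-11 J.
v = √(2K/m) = √(2·3.94×10^-11/3.27×10^-25) = 1.55×10^7 m/s.
r = mv/(qB) = (3.27×10^-25)(1.55×10^7) / [(1×1.60×10^-19)(0.0105)] = 3020 m.

r ≈ 3.02 km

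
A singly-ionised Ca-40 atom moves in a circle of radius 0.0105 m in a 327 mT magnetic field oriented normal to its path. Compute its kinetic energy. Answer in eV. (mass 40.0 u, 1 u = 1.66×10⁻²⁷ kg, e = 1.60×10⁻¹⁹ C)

v = qBr/m = (1×1.60×10^-19)(0.327)(0.0105) / (6.64×10^-26) = 8270 m/s.
K = ½mv² = 0.5·(6.64×10^-26)·(8270)² = 2.27×10^-18 J = 14.2 eV.

K ≈ 14.2 eV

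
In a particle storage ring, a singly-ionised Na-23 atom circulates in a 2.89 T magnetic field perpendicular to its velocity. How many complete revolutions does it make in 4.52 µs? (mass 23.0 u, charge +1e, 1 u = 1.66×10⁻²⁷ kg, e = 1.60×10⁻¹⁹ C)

T = 2πm/(qB) = 2π(3.818×10^-26) / [(1×1.60×10^-19)(2.89)] = 5.1880×10^-7 s.
N = t/T = 4.52×10^-6 / 5.1880×10^-7 ≈ 8.71, so 8 complete revolutions.

N = 8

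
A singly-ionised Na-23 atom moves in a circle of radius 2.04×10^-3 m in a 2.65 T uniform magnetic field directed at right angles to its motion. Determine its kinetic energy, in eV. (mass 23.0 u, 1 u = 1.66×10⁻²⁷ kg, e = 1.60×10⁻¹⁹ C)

K ≈ 61.2 eV

v = qBr/m = (1×1.60×10^-19)(2.65)(2.04×10^-3) / (3.82×10^-26) = 2.27×10^4 m/s.
K = ½mv² = 0.5·(3.82×10^-26)·(2.27×10^4)² = 9.80×10^-18 J = 61.2 eV.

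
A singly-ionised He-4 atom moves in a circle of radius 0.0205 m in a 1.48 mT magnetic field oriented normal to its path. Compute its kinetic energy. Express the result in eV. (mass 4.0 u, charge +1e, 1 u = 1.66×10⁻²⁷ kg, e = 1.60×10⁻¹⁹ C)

K ≈ 0.0111 eV

v = qBr/m = (1×1.60×10^-19)(1.48×10^-3)(0.0205) / (6.64×10^-27) = 731 m/s.
K = ½mv² = 0.5·(6.64×10^-27)·(731)² = 1.77×10^-21 J = 0.0111 eV.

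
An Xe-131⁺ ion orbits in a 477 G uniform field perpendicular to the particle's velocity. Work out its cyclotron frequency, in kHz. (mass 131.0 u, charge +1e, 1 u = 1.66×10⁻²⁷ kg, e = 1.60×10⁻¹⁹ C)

f ≈ 5.59 kHz

f = qB/(2πm) = (1×1.60×10^-19)(0.0477) / [2π(2.17×10^-25)] = 5590 Hz.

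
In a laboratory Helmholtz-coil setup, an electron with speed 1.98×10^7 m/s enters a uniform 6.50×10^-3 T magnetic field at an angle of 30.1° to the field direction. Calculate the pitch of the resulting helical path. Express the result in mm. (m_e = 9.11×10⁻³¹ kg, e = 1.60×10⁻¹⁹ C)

pitch ≈ 94.3 mm

The velocity component along B is v∥ = v cos30.1° = 1.71×10^7 m/s.
The cyclotron period T = 2πm/(qB) = 5.50×10^-9 s is set by m, q, B alone.
Pitch = v∥·T = (1.71×10^7)(5.50×10^-9) = 0.0943 m.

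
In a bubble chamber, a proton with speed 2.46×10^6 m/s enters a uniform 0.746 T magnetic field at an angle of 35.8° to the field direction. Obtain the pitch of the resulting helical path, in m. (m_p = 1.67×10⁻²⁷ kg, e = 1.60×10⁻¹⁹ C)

pitch ≈ 0.175 m

The velocity component along B is v∥ = v cos35.8° = 2.00×10^6 m/s.
The cyclotron period T = 2πm/(qB) = 8.79×10^-8 s is set by m, q, B alone.
Pitch = v∥·T = (2.00×10^6)(8.79×10^-8) = 0.175 m.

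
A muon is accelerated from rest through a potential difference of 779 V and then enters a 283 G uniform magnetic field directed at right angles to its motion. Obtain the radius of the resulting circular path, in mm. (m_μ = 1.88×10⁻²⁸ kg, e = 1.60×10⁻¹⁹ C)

The kinetic energy gained is K = qV = (1×1.60×10^-19)(779) = 1.25×10^-16 J.
v = √(2K/m) = 1.15×10^6 m/s.
r = mv/(qB) = (1.88×10^-28)(1.15×10^6) / [(1×1.60×10^-19)(0.0283)] = 0.0478 m.

r ≈ 47.8 mm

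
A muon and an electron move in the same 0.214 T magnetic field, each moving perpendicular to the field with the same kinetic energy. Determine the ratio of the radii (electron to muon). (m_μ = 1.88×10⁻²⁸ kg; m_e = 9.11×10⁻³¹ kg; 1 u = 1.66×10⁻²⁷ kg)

ratio ≈ 0.0696

r = √(2mK)/(qB) ⇒ at equal K, r ∝ √m/q.
r_{electron}/r_{muon} = 0.0696.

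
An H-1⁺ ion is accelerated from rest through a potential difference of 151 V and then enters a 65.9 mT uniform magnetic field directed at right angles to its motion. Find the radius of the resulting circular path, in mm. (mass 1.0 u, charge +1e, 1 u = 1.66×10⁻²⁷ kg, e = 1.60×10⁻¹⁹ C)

The kinetic energy gained is K = qV = (1×1.60×10^-19)(151) = 2.42×10^-17 J.
v = √(2K/m) = 1.71×10^5 m/s.
r = mv/(qB) = (1.66×10^-27)(1.71×10^5) / [(1×1.60×10^-19)(0.0659)] = 0.0269 m.

r ≈ 26.9 mm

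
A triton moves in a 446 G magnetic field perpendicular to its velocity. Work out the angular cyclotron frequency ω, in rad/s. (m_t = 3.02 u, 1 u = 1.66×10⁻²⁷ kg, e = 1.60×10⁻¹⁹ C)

ω = qB/m = (1×1.60×10^-19)(0.0446) / (5.01×10^-27) = 1.42×10^6 rad/s.

ω ≈ 1.42×10^6 rad/s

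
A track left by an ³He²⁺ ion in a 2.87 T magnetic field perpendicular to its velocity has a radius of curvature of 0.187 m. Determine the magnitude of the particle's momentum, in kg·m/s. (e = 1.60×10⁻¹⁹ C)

p ≈ 1.72×10^-19 kg·m/s

Since qvB = mv²/r, the momentum p = mv = qBr.
p = (2×1.60×10^-19)(2.87)(0.187) = 1.72×10^-19 kg·m/s.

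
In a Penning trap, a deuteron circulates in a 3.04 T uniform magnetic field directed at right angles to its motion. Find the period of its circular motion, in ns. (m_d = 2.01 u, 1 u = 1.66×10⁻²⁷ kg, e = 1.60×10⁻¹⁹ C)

T ≈ 43.1 ns

The cyclotron period is independent of speed: T = 2πm/(qB).
T = 2π(3.34×10^-27) / [(1×1.60×10^-19)(3.04)] = 4.31×10^-8 s.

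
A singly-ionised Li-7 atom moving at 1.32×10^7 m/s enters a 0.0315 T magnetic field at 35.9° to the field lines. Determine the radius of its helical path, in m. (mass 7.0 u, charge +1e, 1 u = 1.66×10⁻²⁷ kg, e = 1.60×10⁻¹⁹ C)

Only the perpendicular component v⊥ = v sin35.9° = 7.74×10^6 m/s is bent by the field.
r = m v⊥ /(qB) = (1.16×10^-26)(7.74×10^6) / [(1×1.60×10^-19)(0.0315)] = 17.8 m.

r ≈ 17.8 m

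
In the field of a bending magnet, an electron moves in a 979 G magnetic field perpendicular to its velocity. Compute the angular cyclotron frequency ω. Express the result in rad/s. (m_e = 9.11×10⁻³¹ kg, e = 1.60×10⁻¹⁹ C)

ω = qB/m = (1×1.60×10^-19)(0.0979) / (9.11×10^-31) = 1.72×10^10 rad/s.

ω ≈ 1.72×10^10 rad/s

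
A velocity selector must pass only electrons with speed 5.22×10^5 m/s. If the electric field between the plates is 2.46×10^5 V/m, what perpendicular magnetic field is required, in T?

qE = qvB ⇒ B = E/v = (2.46×10^5) / (5.22×10^5) = 0.471 T.

B ≈ 0.471 T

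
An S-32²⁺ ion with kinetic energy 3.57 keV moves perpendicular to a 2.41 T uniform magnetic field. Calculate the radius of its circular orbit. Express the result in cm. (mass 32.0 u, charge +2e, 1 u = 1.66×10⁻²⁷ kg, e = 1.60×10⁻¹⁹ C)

Convert the energy: K = 3.57 keV = 5.71×10^-16 J.
v = √(2K/m) = √(2·5.71×10^-16/5.31×10^-26) = 1.47×10^5 m/s.
r = mv/(qB) = (5.31×10^-26)(1.47×10^5) / [(2×1.60×10^-19)(2.41)] = 0.0101 m.

r ≈ 1.01 cm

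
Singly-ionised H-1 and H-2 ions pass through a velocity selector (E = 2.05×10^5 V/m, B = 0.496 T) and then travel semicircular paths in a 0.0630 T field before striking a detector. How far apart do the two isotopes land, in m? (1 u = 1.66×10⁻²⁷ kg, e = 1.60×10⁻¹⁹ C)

Both emerge at v = E/B₁ = 4.13×10^5 m/s.
r = mv/(qB₂), so r₁ = 0.06806 m and r₂ = 0.1361 m, giving Δr = 0.0681 m.
After a semicircle each ion lands a diameter 2r from the entry slit, so the separation is 2Δr = 0.136 m.

Δd ≈ 0.136 m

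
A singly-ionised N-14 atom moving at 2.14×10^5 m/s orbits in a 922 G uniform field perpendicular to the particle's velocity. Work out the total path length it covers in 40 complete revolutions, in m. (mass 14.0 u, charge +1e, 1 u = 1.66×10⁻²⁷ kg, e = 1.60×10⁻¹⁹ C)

r = mv/(qB) = 0.337 m, so one revolution covers 2πr = 2.12 m.
In 40 revolutions: L = 40·2πr = 84.7 m.

L ≈ 84.7 m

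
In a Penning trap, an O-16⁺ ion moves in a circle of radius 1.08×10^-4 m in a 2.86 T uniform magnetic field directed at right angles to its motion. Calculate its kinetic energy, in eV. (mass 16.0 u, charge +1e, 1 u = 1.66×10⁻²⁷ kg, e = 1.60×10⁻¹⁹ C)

K ≈ 0.287 eV

v = qBr/m = (1×1.60×10^-19)(2.86)(1.08×10^-4) / (2.66×10^-26) = 1860 m/s.
K = ½mv² = 0.5·(2.66×10^-26)·(1860)² = 4.60×10^-20 J = 0.287 eV.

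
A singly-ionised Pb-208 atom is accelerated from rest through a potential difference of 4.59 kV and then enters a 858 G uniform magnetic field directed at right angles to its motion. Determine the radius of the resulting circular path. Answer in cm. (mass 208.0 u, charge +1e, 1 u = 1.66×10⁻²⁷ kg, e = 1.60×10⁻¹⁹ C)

The kinetic energy gained is K = qV = (1×1.60×10^-19)(4590) = 7.34×10^-16 J.
v = √(2K/m) = 6.52×10^4 m/s.
r = mv/(qB) = (3.45×10^-25)(6.52×10^4) / [(1×1.60×10^-19)(0.0858)] = 1.64 m.

r ≈ 164 cm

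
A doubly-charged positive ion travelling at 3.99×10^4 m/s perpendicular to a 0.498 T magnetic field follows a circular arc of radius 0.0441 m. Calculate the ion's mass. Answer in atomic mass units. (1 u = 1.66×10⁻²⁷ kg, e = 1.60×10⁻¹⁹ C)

m ≈ 106 u

qvB = mv²/r ⇒ m = qBr/v.
m = (2×1.60×10^-19)(0.498)(0.0441) / (3.99×10^4) = 1.76×10^-25 kg = 106 u.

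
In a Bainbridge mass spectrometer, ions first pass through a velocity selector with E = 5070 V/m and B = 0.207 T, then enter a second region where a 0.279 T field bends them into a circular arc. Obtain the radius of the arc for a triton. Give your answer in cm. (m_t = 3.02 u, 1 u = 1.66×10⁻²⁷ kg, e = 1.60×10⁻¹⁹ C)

The selector passes v = E/B = 5070/0.207 = 2.45×10^4 m/s.
In the deflection region, r = mv/(qB₂) = (5.01×10^-27)(2.45×10^4) / [(1×1.60×10^-19)(0.279)] = 2.75×10^-3 m.

r ≈ 0.275 cm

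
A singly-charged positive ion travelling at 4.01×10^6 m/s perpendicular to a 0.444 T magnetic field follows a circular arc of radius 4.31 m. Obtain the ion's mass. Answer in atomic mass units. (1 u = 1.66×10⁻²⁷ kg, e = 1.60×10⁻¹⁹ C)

m ≈ 46.0 u

qvB = mv²/r ⇒ m = qBr/v.
m = (1×1.60×10^-19)(0.444)(4.31) / (4.01×10^6) = 7.64×10^-26 kg = 46.0 u.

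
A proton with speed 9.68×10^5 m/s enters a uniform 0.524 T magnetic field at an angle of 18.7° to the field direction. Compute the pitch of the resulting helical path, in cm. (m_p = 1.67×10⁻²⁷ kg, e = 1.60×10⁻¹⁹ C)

pitch ≈ 11.5 cm

The velocity component along B is v∥ = v cos18.7° = 9.17×10^5 m/s.
The cyclotron period T = 2πm/(qB) = 1.25×10^-7 s is set by m, q, B alone.
Pitch = v∥·T = (9.17×10^5)(1.25×10^-7) = 0.115 m.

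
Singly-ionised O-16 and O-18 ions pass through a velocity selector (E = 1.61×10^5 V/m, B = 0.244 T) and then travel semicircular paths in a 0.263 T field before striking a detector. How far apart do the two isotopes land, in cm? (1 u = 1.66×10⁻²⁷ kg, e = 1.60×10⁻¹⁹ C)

Both emerge at v = E/B₁ = 6.60×10^5 m/s.
r = mv/(qB₂), so r₁ = 0.4165 m and r₂ = 0.4685 m, giving Δr = 0.0521 m.
After a semicircle each ion lands a diameter 2r from the entry slit, so the separation is 2Δr = 0.104 m.

Δd ≈ 10.4 cm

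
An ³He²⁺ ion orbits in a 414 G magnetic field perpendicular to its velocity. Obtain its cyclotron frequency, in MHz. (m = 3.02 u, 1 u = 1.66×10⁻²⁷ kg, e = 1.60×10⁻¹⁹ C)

f = qB/(2πm) = (2×1.60×10^-19)(0.0414) / [2π(5.01×10^-27)] = 4.21×10^5 Hz.

f ≈ 0.421 MHz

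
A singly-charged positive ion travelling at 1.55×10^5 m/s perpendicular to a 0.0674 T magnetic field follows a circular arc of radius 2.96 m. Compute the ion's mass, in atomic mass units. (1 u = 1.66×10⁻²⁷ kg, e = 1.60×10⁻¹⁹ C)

qvB = mv²/r ⇒ m = qBr/v.
m = (1×1.60×10^-19)(0.0674)(2.96) / (1.55×10^5) = 2.06×10^-25 kg = 124 u.

m ≈ 124 u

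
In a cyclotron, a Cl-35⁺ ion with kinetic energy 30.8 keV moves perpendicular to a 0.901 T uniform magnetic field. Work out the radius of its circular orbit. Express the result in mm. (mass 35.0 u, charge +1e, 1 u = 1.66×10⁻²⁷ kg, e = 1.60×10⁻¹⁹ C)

r ≈ 166 mm

Convert the energy: K = 30.8 keV = 4.93×10^-15 J.
v = √(2K/m) = √(2·4.93×10^-15/5.81×10^-26) = 4.12×10^5 m/s.
r = mv/(qB) = (5.81×10^-26)(4.12×10^5) / [(1×1.60×10^-19)(0.901)] = 0.166 m.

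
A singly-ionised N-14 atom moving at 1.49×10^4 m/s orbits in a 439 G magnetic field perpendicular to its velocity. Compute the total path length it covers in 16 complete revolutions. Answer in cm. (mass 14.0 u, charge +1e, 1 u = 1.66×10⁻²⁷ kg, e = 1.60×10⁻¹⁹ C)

L ≈ 496 cm

r = mv/(qB) = 0.0493 m, so one revolution covers 2πr = 0.310 m.
In 16 revolutions: L = 16·2πr = 4.96 m.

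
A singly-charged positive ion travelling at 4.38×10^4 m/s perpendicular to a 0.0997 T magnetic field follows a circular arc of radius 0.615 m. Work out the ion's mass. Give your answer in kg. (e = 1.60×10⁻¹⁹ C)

qvB = mv²/r ⇒ m = qBr/v.
m = (1×1.60×10^-19)(0.0997)(0.615) / (4.38×10^4) = 2.24×10^-25 kg.

m ≈ 2.24×10^-25 kg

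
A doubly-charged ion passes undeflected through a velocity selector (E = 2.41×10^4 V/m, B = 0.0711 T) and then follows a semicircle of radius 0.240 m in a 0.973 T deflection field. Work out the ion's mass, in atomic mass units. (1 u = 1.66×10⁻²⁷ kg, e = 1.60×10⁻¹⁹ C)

v = E/B₁ = 3.39×10^5 m/s.
From r = mv/(qB₂), m = qB₂r/v = (2×1.60×10^-19)(0.973)(0.240) / (3.39×10^5) = 2.20×10^-25 kg.
In atomic mass units: m = 2.20×10^-25 / 1.66×10^-27 = 133 u.

m ≈ 133 u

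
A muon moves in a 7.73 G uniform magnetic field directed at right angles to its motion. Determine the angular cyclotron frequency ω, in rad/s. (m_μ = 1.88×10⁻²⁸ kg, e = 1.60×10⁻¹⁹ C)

ω = qB/m = (1×1.60×10^-19)(7.73×10^-4) / (1.88×10^-28) = 6.58×10^5 rad/s.

ω ≈ 6.58×10^5 rad/s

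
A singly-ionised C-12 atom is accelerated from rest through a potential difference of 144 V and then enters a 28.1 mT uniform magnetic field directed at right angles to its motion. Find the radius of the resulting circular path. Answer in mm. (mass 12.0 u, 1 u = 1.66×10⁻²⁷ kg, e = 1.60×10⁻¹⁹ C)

The kinetic energy gained is K = qV = (1×1.60×10^-19)(144) = 2.30×10^-17 J.
v = √(2K/m) = 4.81×10^4 m/s.
r = mv/(qB) = (1.99×10^-26)(4.81×10^4) / [(1×1.60×10^-19)(0.0281)] = 0.213 m.

r ≈ 213 mm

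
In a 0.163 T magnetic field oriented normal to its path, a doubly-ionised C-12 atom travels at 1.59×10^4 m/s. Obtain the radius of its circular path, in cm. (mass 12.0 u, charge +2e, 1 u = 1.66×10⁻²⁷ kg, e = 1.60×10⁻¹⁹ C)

r ≈ 0.607 cm

The magnetic force provides the centripetal force: qvB = mv²/r, so r = mv/(qB).
r = (1.99×10^-26 kg)(1.59×10^4 m/s) / [(2×1.60×10^-19 C)(0.163 T)] = 6.07×10^-3 m.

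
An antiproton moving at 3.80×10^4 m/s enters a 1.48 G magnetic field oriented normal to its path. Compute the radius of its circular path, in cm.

r ≈ 268 cm

The magnetic force provides the centripetal force: qvB = mv²/r, so r = mv/(qB).
r = (1.67×10^-27 kg)(3.80×10^4 m/s) / [(1×1.60×10^-19 C)(1.48×10^-4 T)] = 2.68 m.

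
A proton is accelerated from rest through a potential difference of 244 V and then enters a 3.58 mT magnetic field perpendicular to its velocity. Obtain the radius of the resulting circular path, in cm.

The kinetic energy gained is K = qV = (1×1.60×10^-19)(244) = 3.90×10^-17 J.
v = √(2K/m) = 2.16×10^5 m/s.
r = mv/(qB) = (1.67×10^-27)(2.16×10^5) / [(1×1.60×10^-19)(3.58×10^-3)] = 0.630 m.

r ≈ 63.0 cm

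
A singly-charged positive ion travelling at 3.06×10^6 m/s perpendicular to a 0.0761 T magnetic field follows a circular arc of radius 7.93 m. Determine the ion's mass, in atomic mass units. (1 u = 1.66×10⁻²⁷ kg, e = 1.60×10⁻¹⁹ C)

m ≈ 19.0 u

qvB = mv²/r ⇒ m = qBr/v.
m = (1×1.60×10^-19)(0.0761)(7.93) / (3.06×10^6) = 3.16×10^-26 kg = 19.0 u.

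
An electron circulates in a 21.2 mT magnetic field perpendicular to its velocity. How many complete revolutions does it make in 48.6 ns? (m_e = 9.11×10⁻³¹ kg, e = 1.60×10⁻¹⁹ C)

N = 28

T = 2πm/(qB) = 2π(9.11×10^-31) / [(1×1.60×10^-19)(0.0212)] = 1.6875×10^-9 s.
N = t/T = 4.86×10^-8 / 1.6875×10^-9 ≈ 28.80, so 28 complete revolutions.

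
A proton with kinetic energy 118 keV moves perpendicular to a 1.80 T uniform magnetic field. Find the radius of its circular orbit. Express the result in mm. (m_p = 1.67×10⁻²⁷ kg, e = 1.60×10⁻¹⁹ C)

r ≈ 27.6 mm

Convert the energy: K = 118 keV = 1.89×10^-14 J.
v = √(2K/m) = √(2·1.89×10^-14/1.67×10^-27) = 4.76×10^6 m/s.
r = mv/(qB) = (1.67×10^-27)(4.76×10^6) / [(1×1.60×10^-19)(1.80)] = 0.0276 m.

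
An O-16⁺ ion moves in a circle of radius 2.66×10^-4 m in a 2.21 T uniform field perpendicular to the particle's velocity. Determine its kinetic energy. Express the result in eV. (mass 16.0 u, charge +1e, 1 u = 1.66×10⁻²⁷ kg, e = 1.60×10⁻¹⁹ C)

v = qBr/m = (1×1.60×10^-19)(2.21)(2.66×10^-4) / (2.66×10^-26) = 3540 m/s.
K = ½mv² = 0.5·(2.66×10^-26)·(3540)² = 1.67×10^-19 J = 1.04 eV.

K ≈ 1.04 eV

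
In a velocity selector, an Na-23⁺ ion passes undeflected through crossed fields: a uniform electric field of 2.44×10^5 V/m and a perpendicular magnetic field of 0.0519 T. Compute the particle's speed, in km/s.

v ≈ 4700 km/s

For zero net force, qE = qvB, so v = E/B.
v = (2.44×10^5) / (0.0519) = 4.70×10^6 m/s.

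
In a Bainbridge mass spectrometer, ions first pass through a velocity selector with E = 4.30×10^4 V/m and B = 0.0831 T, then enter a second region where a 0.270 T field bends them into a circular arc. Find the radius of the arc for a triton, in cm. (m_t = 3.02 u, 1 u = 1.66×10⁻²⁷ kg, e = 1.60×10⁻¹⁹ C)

The selector passes v = E/B = 4.30×10^4/0.0831 = 5.17×10^5 m/s.
In the deflection region, r = mv/(qB₂) = (5.01×10^-27)(5.17×10^5) / [(1×1.60×10^-19)(0.270)] = 0.0600 m.

r ≈ 6.00 cm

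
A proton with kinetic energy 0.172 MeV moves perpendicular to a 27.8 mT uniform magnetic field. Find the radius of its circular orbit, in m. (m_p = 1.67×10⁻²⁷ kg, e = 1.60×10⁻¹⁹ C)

r ≈ 2.16 m

Convert the energy: K = 0.172 MeV = 2.75×10^-14 J.
v = √(2K/m) = √(2·2.75×10^-14/1.67×10^-27) = 5.74×10^6 m/s.
r = mv/(qB) = (1.67×10^-27)(5.74×10^6) / [(1×1.60×10^-19)(0.0278)] = 2.16 m.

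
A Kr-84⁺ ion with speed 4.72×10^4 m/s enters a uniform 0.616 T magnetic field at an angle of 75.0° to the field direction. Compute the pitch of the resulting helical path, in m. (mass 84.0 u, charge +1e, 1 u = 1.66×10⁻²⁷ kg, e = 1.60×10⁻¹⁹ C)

pitch ≈ 0.109 m

The velocity component along B is v∥ = v cos75.0° = 1.22×10^4 m/s.
The cyclotron period T = 2πm/(qB) = 8.89×10^-6 s is set by m, q, B alone.
Pitch = v∥·T = (1.22×10^4)(8.89×10^-6) = 0.109 m.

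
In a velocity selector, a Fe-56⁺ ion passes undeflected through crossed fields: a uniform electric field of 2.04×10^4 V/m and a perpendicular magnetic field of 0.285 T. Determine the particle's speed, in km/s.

v ≈ 71.6 km/s

For zero net force, qE = qvB, so v = E/B.
v = (2.04×10^4) / (0.285) = 7.16×10^4 m/s.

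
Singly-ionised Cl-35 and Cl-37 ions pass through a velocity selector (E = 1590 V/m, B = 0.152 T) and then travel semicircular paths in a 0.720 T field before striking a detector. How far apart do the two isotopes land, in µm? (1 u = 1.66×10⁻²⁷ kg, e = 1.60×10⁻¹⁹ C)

Δd ≈ 603 µm

Both emerge at v = E/B₁ = 1.05×10^4 m/s.
r = mv/(qB₂), so r₁ = 5.276×10^-3 m and r₂ = 5.577×10^-3 m, giving Δr = 3.01×10^-4 m.
After a semicircle each ion lands a diameter 2r from the entry slit, so the separation is 2Δr = 6.03×10^-4 m.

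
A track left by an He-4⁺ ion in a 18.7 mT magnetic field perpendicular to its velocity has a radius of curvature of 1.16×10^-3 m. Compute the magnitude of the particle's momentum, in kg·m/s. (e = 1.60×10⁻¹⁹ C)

Since qvB = mv²/r, the momentum p = mv = qBr.
p = (1×1.60×10^-19)(0.0187)(1.16×10^-3) = 3.47×10^-24 kg·m/s.

p ≈ 3.47×10^-24 kg·m/s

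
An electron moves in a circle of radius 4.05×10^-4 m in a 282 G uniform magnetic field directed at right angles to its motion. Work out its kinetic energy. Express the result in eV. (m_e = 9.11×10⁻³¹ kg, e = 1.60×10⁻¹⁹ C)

v = qBr/m = (1×1.60×10^-19)(0.0282)(4.05×10^-4) / (9.11×10^-31) = 2.01×10^6 m/s.
K = ½mv² = 0.5·(9.11×10^-31)·(2.01×10^6)² = 1.83×10^-18 J = 11.5 eV.

K ≈ 11.5 eV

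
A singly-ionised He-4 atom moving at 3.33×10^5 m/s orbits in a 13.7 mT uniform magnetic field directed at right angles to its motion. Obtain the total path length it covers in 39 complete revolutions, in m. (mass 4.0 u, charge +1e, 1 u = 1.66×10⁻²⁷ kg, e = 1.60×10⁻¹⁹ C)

r = mv/(qB) = 1.01 m, so one revolution covers 2πr = 6.34 m.
In 39 revolutions: L = 39·2πr = 247 m.

L ≈ 247 m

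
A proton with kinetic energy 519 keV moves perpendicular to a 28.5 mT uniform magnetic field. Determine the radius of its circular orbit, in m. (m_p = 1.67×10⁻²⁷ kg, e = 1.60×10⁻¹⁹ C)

Convert the energy: K = 519 keV = 8.30×10^-14 J.
v = √(2K/m) = √(2·8.30×10^-14/1.67×10^-27) = 9.97×10^6 m/s.
r = mv/(qB) = (1.67×10^-27)(9.97×10^6) / [(1×1.60×10^-19)(0.0285)] = 3.65 m.

r ≈ 3.65 m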